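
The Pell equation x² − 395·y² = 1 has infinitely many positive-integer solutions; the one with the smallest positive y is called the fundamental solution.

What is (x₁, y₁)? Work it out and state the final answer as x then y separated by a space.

√395 = [19; 1,6,1,38, …], period ℓ=4 (even) → k=3
step 0: (19, 1)  from 19·(1,0) + (0,1)
step 1: (20, 1)  from 1·(19,1) + (1,0)
step 2: (139, 7)  from 6·(20,1) + (19,1)
step 3: (159, 8)  from 1·(139,7) + (20,1)
(x₁, y₁) = (159, 8);  159² − 395·8² = 1 ✓

159 8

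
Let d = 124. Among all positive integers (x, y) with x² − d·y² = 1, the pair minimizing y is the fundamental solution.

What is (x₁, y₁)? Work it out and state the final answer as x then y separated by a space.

[11; 7,2,1,1,1,…,2,7,22] for √124; ℓ=16 ⇒ convergent index 15
step 0: (11, 1)  from 11·(1,0) + (0,1)
…
step 2: (167, 15)  from 2·(78,7) + (11,1)
step 3: (245, 22)  from 1·(167,15) + (78,7)
…
step 7: (3040, 273)  from 1·(2383,214) + (657,59)
step 8: (14543, 1306)  from 4·(3040,273) + (2383,214)
…
step 12: (152167, 13665)  from 1·(84875,7622) + (67292,6043)
…
step 14: (626251, 56239)  from 2·(237042,21287) + (152167,13665)
step 15: (4620799, 414960)  from 7·(626251,56239) + (237042,21287)
fundamental: x₁=4620799, y₁=414960  (since 21351783398401 − 124·172191801600 = 1)

4620799 414960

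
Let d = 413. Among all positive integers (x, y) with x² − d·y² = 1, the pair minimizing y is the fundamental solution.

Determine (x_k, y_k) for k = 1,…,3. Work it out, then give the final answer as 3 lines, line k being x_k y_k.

d=413: √d = [20; 3,9,1,4,1,9,3,40] (ℓ=8, even), read p_7/q_7
step 0: (20, 1)  from 20·(1,0) + (0,1)
step 1: (61, 3)  from 3·(20,1) + (1,0)
…
step 3: (630, 31)  from 1·(569,28) + (61,3)
step 4: (3089, 152)  from 4·(630,31) + (569,28)
step 5: (3719, 183)  from 1·(3089,152) + (630,31)
step 6: (36560, 1799)  from 9·(3719,183) + (3089,152)
step 7: (113399, 5580)  from 3·(36560,1799) + (3719,183)
→ (113399, 5580).  Check: 113399²=12859333201, 413·5580²=12859333200, difference 1.
(x_2, y_2) = (113399·113399 + 413·5580·5580, 113399·5580 + 5580·113399) = (25718666401, 1265532840)
(x_3, y_3) = (113399·25718666401 + 413·5580·1265532840, 113399·1265532840 + 5580·25718666401) = (5832942102300599, 287020317040740)

113399 5580
25718666401 1265532840
5832942102300599 287020317040740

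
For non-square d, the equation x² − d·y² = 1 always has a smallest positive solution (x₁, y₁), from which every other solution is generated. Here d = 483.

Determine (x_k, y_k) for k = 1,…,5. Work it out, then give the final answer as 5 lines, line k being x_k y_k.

d=483: √d = [21; 1,42] (ℓ=2, even), read p_1/q_1
i=0: a=21 ⇒ p=21, q=1
i=1: a=1 ⇒ p=22, q=1
fundamental: x₁=22, y₁=1  (since 484 − 483·1 = 1)
n=2: (22,1)∘(22,1) = (22·22+483·1·1, 22·1+1·22) = (967,44)
n=3: (967,44)∘(22,1) = (22·967+483·1·44, 22·44+1·967) = (42526,1935)
n=4: (42526,1935)∘(22,1) = (22·42526+483·1·1935, 22·1935+1·42526) = (1870177,85096)
n=5: (1870177,85096)∘(22,1) = (22·1870177+483·1·85096, 22·85096+1·1870177) = (82245262,3742289)

22 1
967 44
42526 1935
1870177 85096
82245262 3742289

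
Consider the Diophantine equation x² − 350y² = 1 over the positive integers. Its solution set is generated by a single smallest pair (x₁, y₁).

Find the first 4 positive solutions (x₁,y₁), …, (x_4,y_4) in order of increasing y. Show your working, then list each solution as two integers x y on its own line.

449 24
403201 21552
362074049 19353672
325142092801 17379575904

√350 = [18; 1,2,2,2,1,36, …], period ℓ=6 (even) → k=5
k=0  a_k=18  p_k/q_k = 18/1
k=1  a_k=1  p_k/q_k = 19/1
k=2  a_k=2  p_k/q_k = 56/3
k=3  a_k=2  p_k/q_k = 131/7
k=4  a_k=2  p_k/q_k = 318/17
k=5  a_k=1  p_k/q_k = 449/24
(x₁, y₁) = (449, 24);  449² − 350·24² = 1 ✓
k=2:  x_2 = 449·449+350·24·24 = 403201,  y_2 = 449·24+24·449 = 21552
k=3:  x_3 = 449·403201+350·24·21552 = 362074049,  y_3 = 449·21552+24·403201 = 19353672
k=4:  x_4 = 449·362074049+350·24·19353672 = 325142092801,  y_4 = 449·19353672+24·362074049 = 17379575904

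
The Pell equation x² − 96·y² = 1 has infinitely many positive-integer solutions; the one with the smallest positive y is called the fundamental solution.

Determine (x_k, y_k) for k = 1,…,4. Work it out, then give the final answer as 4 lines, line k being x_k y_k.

√96 → a₀=9, period (1,3,1,18); ℓ=4 even so k=3
k=0  a_k=9  p_k/q_k = 9/1
k=1  a_k=1  p_k/q_k = 10/1
k=2  a_k=3  p_k/q_k = 39/4
k=3  a_k=1  p_k/q_k = 49/5
(x₁, y₁) = (49, 5);  49² − 96·5² = 1 ✓
n=2: (49,5)∘(49,5) = (49·49+96·5·5, 49·5+5·49) = (4801,490)
n=3: (4801,490)∘(49,5) = (49·4801+96·5·490, 49·490+5·4801) = (470449,48015)
n=4: (470449,48015)∘(49,5) = (49·470449+96·5·48015, 49·48015+5·470449) = (46099201,4704980)

49 5
4801 490
470449 48015
46099201 4704980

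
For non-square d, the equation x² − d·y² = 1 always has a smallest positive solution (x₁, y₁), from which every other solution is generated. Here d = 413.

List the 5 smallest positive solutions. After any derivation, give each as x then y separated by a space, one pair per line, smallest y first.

d=413: √d = [20; 3,9,1,4,1,9,3,40] (ℓ=8, even), read p_7/q_7
step 0: (20, 1)  from 20·(1,0) + (0,1)
…
step 2: (569, 28)  from 9·(61,3) + (20,1)
…
step 4: (3089, 152)  from 4·(630,31) + (569,28)
step 5: (3719, 183)  from 1·(3089,152) + (630,31)
step 6: (36560, 1799)  from 9·(3719,183) + (3089,152)
step 7: (113399, 5580)  from 3·(36560,1799) + (3719,183)
(x₁, y₁) = (113399, 5580);  113399² − 413·5580² = 1 ✓
n=2: (113399,5580)∘(113399,5580) = (113399·113399+413·5580·5580, 113399·5580+5580·113399) = (25718666401,1265532840)
n=3: (25718666401,1265532840)∘(113399,5580) = (113399·25718666401+413·5580·1265532840, 113399·1265532840+5580·25718666401) = (5832942102300599,287020317040740)
n=4: (5832942102300599,287020317040740)∘(113399,5580) = (113399·5832942102300599+413·5580·287020317040740, 113399·287020317040740+5580·5832942102300599) = (1322899602891852585601,65095633862940217680)
n=5: (1322899602891852585601,65095633862940217680)∘(113399,5580) = (113399·1322899602891852585601+413·5580·65095633862940217680, 113399·65095633862940217680+5580·1322899602891852585601) = (300030984130833440606834999,14763559568560095172347900)

113399 5580
25718666401 1265532840
5832942102300599 287020317040740
1322899602891852585601 65095633862940217680
300030984130833440606834999 14763559568560095172347900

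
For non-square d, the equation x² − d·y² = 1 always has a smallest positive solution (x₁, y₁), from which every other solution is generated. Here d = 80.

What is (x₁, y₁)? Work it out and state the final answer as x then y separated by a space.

9 1

[8; 1,16] for √80; ℓ=2 ⇒ convergent index 1
step 0: (8, 1)  from 8·(1,0) + (0,1)
step 1: (9, 1)  from 1·(8,1) + (1,0)
(x₁, y₁) = (9, 1);  9² − 80·1² = 1 ✓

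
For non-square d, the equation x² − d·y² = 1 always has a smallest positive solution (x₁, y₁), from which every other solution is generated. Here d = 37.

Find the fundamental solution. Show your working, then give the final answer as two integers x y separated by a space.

73 12

√37 = [6; 12, …], period ℓ=1 (odd) → k=1
i=0: a=6 ⇒ p=6, q=1
i=1: a=12 ⇒ p=73, q=12
fundamental: x₁=73, y₁=12  (since 5329 − 37·144 = 1)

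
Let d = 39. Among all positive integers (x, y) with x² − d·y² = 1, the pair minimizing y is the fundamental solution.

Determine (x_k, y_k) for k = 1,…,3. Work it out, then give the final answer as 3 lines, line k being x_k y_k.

[6; 4,12] for √39; ℓ=2 ⇒ convergent index 1
k=0  a_k=6  p_k/q_k = 6/1
k=1  a_k=4  p_k/q_k = 25/4
→ (25, 4).  Check: 25²=625, 39·4²=624, difference 1.
n=2: (25,4)∘(25,4) = (25·25+39·4·4, 25·4+4·25) = (1249,200)
n=3: (1249,200)∘(25,4) = (25·1249+39·4·200, 25·200+4·1249) = (62425,9996)

25 4
1249 200
62425 9996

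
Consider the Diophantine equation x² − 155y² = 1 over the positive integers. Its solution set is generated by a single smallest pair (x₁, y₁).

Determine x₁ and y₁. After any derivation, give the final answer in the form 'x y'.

249 20

d=155: √d = [12; 2,4,2,24] (ℓ=4, even), read p_3/q_3
k=0  a_k=12  p_k/q_k = 12/1
…
k=2  a_k=4  p_k/q_k = 112/9
k=3  a_k=2  p_k/q_k = 249/20
(x₁, y₁) = (249, 20);  249² − 155·20² = 1 ✓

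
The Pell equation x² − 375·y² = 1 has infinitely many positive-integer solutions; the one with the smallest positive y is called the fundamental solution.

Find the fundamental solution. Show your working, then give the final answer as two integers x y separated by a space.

15124 781

√375 = [19; 2,1,2,1,5,1,2,1,2,38, …], period ℓ=10 (even) → k=9
step 0: (19, 1)  from 19·(1,0) + (0,1)
step 1: (39, 2)  from 2·(19,1) + (1,0)
…
step 4: (213, 11)  from 1·(155,8) + (58,3)
step 5: (1220, 63)  from 5·(213,11) + (155,8)
step 6: (1433, 74)  from 1·(1220,63) + (213,11)
step 7: (4086, 211)  from 2·(1433,74) + (1220,63)
step 8: (5519, 285)  from 1·(4086,211) + (1433,74)
step 9: (15124, 781)  from 2·(5519,285) + (4086,211)
→ (15124, 781).  Check: 15124²=228735376, 375·781²=228735375, difference 1.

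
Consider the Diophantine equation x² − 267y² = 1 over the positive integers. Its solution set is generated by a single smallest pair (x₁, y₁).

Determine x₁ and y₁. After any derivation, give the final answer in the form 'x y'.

√267 = [16; 2,1,15,1,2,32, …], period ℓ=6 (even) → k=5
k=0  a_k=16  p_k/q_k = 16/1
k=1  a_k=2  p_k/q_k = 33/2
…
k=3  a_k=15  p_k/q_k = 768/47
k=4  a_k=1  p_k/q_k = 817/50
k=5  a_k=2  p_k/q_k = 2402/147
(x₁, y₁) = (2402, 147);  2402² − 267·147² = 1 ✓

2402 147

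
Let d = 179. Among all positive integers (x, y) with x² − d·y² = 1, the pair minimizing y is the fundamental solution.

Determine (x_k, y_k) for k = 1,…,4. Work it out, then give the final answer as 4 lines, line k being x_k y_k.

4190210 313191
35115719688199 2624672120220
294284479589372473370 21995854729733779209
2466227538440333747559727201 184334500894152933286567560

√179 = [13; 2,1,1,1,3,…,1,2,26, …], period ℓ=14 (even) → k=13
step 0: (13, 1)  from 13·(1,0) + (0,1)
…
step 4: (107, 8)  from 1·(67,5) + (40,3)
…
step 7: (26999, 2018)  from 13·(2047,153) + (388,29)
…
step 9: (438125, 32747)  from 3·(137042,10243) + (26999,2018)
…
step 12: (1588459, 118727)  from 1·(1013292,75737) + (575167,42990)
step 13: (4190210, 313191)  from 2·(1588459,118727) + (1013292,75737)
fundamental: x₁=4190210, y₁=313191  (since 17557859844100 − 179·98088602481 = 1)
n=2: (4190210,313191)∘(4190210,313191) = (4190210·4190210+179·313191·313191, 4190210·313191+313191·4190210) = (35115719688199,2624672120220)
n=3: (35115719688199,2624672120220)∘(4190210,313191) = (4190210·35115719688199+179·313191·2624672120220, 4190210·2624672120220+313191·35115719688199) = (294284479589372473370,21995854729733779209)
n=4: (294284479589372473370,21995854729733779209)∘(4190210,313191) = (4190210·294284479589372473370+179·313191·21995854729733779209, 4190210·21995854729733779209+313191·294284479589372473370) = (2466227538440333747559727201,184334500894152933286567560)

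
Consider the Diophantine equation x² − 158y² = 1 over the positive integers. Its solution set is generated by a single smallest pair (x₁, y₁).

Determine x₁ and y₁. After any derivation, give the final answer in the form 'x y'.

[12; 1,1,3,12,3,1,1,24] for √158; ℓ=8 ⇒ convergent index 7
a_0=12:  p_0=12·1+0=12,  q_0=12·0+1=1
…
a_5=3:  p_5=3·1081+88=3331,  q_5=3·86+7=265
a_6=1:  p_6=1·3331+1081=4412,  q_6=1·265+86=351
a_7=1:  p_7=1·4412+3331=7743,  q_7=1·351+265=616
fundamental: x₁=7743, y₁=616  (since 59954049 − 158·379456 = 1)

7743 616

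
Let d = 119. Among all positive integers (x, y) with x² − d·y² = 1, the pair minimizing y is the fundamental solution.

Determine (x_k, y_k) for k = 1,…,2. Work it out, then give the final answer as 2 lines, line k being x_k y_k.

120 11
28799 2640

√119 → a₀=10, period (1,9,1,20); ℓ=4 even so k=3
k=0  a_k=10  p_k/q_k = 10/1
…
k=2  a_k=9  p_k/q_k = 109/10
k=3  a_k=1  p_k/q_k = 120/11
fundamental: x₁=120, y₁=11  (since 14400 − 119·121 = 1)
k=2:  x_2 = 120·120+119·11·11 = 28799,  y_2 = 120·11+11·120 = 2640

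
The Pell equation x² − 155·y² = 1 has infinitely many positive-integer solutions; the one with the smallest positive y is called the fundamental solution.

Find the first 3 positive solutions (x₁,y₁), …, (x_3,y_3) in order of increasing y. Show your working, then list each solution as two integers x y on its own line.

249 20
124001 9960
61752249 4960060

[12; 2,4,2,24] for √155; ℓ=4 ⇒ convergent index 3
k=0  a_k=12  p_k/q_k = 12/1
k=1  a_k=2  p_k/q_k = 25/2
k=2  a_k=4  p_k/q_k = 112/9
k=3  a_k=2  p_k/q_k = 249/20
(x₁, y₁) = (249, 20);  249² − 155·20² = 1 ✓
k=2:  x_2 = 249·249+155·20·20 = 124001,  y_2 = 249·20+20·249 = 9960
k=3:  x_3 = 249·124001+155·20·9960 = 61752249,  y_3 = 249·9960+20·124001 = 4960060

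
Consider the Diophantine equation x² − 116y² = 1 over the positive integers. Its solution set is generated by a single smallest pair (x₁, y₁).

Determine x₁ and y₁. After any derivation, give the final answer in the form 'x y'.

[10; 1,3,2,1,4,1,2,3,1,20] for √116; ℓ=10 ⇒ convergent index 9
step 0: (10, 1)  from 10·(1,0) + (0,1)
…
step 2: (43, 4)  from 3·(11,1) + (10,1)
step 3: (97, 9)  from 2·(43,4) + (11,1)
step 4: (140, 13)  from 1·(97,9) + (43,4)
step 5: (657, 61)  from 4·(140,13) + (97,9)
step 6: (797, 74)  from 1·(657,61) + (140,13)
step 7: (2251, 209)  from 2·(797,74) + (657,61)
step 8: (7550, 701)  from 3·(2251,209) + (797,74)
step 9: (9801, 910)  from 1·(7550,701) + (2251,209)
fundamental: x₁=9801, y₁=910  (since 96059601 − 116·828100 = 1)

9801 910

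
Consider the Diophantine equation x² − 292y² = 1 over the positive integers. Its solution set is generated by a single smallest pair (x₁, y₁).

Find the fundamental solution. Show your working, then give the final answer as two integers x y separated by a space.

2281249 133500

√292 = [17; 11,2,1,3,8,3,1,2,11,34, …], period ℓ=10 (even) → k=9
k=0  a_k=17  p_k/q_k = 17/1
k=1  a_k=11  p_k/q_k = 188/11
…
k=4  a_k=3  p_k/q_k = 2136/125
…
k=6  a_k=3  p_k/q_k = 55143/3227
k=7  a_k=1  p_k/q_k = 72812/4261
k=8  a_k=2  p_k/q_k = 200767/11749
k=9  a_k=11  p_k/q_k = 2281249/133500
→ (2281249, 133500).  Check: 2281249²=5204097000001, 292·133500²=5204097000000, difference 1.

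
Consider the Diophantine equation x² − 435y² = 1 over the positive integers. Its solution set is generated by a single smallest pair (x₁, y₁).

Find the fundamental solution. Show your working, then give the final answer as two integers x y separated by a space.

d=435: √d = [20; 1,5,1,40] (ℓ=4, even), read p_3/q_3
a_0=20:  p_0=20·1+0=20,  q_0=20·0+1=1
…
a_2=5:  p_2=5·21+20=125,  q_2=5·1+1=6
a_3=1:  p_3=1·125+21=146,  q_3=1·6+1=7
→ (146, 7).  Check: 146²=21316, 435·7²=21315, difference 1.

146 7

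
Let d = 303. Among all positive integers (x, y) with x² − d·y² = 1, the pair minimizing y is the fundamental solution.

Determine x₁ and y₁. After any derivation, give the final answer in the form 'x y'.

√303 = [17; 2,2,5,2,2,34, …], period ℓ=6 (even) → k=5
k=0  a_k=17  p_k/q_k = 17/1
k=1  a_k=2  p_k/q_k = 35/2
k=2  a_k=2  p_k/q_k = 87/5
k=3  a_k=5  p_k/q_k = 470/27
k=4  a_k=2  p_k/q_k = 1027/59
k=5  a_k=2  p_k/q_k = 2524/145
fundamental: x₁=2524, y₁=145  (since 6370576 − 303·21025 = 1)

2524 145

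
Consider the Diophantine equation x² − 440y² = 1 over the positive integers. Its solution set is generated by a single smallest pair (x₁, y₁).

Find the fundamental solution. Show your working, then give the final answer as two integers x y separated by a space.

21 1

√440 → a₀=20, period (1,40); ℓ=2 even so k=1
i=0: a=20 ⇒ p=20, q=1
i=1: a=1 ⇒ p=21, q=1
fundamental: x₁=21, y₁=1  (since 441 − 440·1 = 1)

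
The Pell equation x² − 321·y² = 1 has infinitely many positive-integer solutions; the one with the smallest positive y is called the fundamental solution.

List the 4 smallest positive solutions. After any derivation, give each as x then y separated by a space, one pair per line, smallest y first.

215 12
92449 5160
39752855 2218788
17093635201 954073680

[17; 1,10,1,34] for √321; ℓ=4 ⇒ convergent index 3
a_0=17:  p_0=17·1+0=17,  q_0=17·0+1=1
…
a_2=10:  p_2=10·18+17=197,  q_2=10·1+1=11
a_3=1:  p_3=1·197+18=215,  q_3=1·11+1=12
(x₁, y₁) = (215, 12);  215² − 321·12² = 1 ✓
n=2: (215,12)∘(215,12) = (215·215+321·12·12, 215·12+12·215) = (92449,5160)
n=3: (92449,5160)∘(215,12) = (215·92449+321·12·5160, 215·5160+12·92449) = (39752855,2218788)
n=4: (39752855,2218788)∘(215,12) = (215·39752855+321·12·2218788, 215·2218788+12·39752855) = (17093635201,954073680)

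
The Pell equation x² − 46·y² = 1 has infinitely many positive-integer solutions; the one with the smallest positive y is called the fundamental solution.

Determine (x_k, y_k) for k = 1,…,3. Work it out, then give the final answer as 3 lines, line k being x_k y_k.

24335 3588
1184384449 174627960
57643991108495 8499142809612

d=46: √d = [6; 1,3,1,1,2,6,2,1,1,3,1,12] (ℓ=12, even), read p_11/q_11
i=0: a=6 ⇒ p=6, q=1
i=1: a=1 ⇒ p=7, q=1
i=2: a=3 ⇒ p=27, q=4
i=3: a=1 ⇒ p=34, q=5
i=4: a=1 ⇒ p=61, q=9
i=5: a=2 ⇒ p=156, q=23
i=6: a=6 ⇒ p=997, q=147
i=7: a=2 ⇒ p=2150, q=317
i=8: a=1 ⇒ p=3147, q=464
i=9: a=1 ⇒ p=5297, q=781
i=10: a=3 ⇒ p=19038, q=2807
i=11: a=1 ⇒ p=24335, q=3588
→ (24335, 3588).  Check: 24335²=592192225, 46·3588²=592192224, difference 1.
k=2:  x_2 = 24335·24335+46·3588·3588 = 1184384449,  y_2 = 24335·3588+3588·24335 = 174627960
k=3:  x_3 = 24335·1184384449+46·3588·174627960 = 57643991108495,  y_3 = 24335·174627960+3588·1184384449 = 8499142809612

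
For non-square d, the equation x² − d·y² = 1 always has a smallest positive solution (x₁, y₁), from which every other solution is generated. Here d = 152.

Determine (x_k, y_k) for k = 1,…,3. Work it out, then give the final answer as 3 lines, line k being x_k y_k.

37 3
2737 222
202501 16425

√152 → a₀=12, period (3,24); ℓ=2 even so k=1
a_0=12:  p_0=12·1+0=12,  q_0=12·0+1=1
a_1=3:  p_1=3·12+1=37,  q_1=3·1+0=3
→ (37, 3).  Check: 37²=1369, 152·3²=1368, difference 1.
k=2:  x_2 = 37·37+152·3·3 = 2737,  y_2 = 37·3+3·37 = 222
k=3:  x_3 = 37·2737+152·3·222 = 202501,  y_3 = 37·222+3·2737 = 16425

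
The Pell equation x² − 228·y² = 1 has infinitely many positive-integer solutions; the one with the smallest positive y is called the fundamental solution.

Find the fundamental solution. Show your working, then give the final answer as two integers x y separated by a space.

151 10

√228 = [15; 10,30, …], period ℓ=2 (even) → k=1
k=0  a_k=15  p_k/q_k = 15/1
k=1  a_k=10  p_k/q_k = 151/10
→ (151, 10).  Check: 151²=22801, 228·10²=22800, difference 1.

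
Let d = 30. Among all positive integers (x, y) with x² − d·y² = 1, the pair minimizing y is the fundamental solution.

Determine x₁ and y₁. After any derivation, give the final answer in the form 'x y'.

11 2

[5; 2,10] for √30; ℓ=2 ⇒ convergent index 1
step 0: (5, 1)  from 5·(1,0) + (0,1)
step 1: (11, 2)  from 2·(5,1) + (1,0)
fundamental: x₁=11, y₁=2  (since 121 − 30·4 = 1)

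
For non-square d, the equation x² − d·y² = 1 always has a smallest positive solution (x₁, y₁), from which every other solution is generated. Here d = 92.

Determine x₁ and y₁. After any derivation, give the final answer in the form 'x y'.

√92 = [9; 1,1,2,4,2,1,1,18, …], period ℓ=8 (even) → k=7
step 0: (9, 1)  from 9·(1,0) + (0,1)
…
step 4: (211, 22)  from 4·(48,5) + (19,2)
step 5: (470, 49)  from 2·(211,22) + (48,5)
step 6: (681, 71)  from 1·(470,49) + (211,22)
step 7: (1151, 120)  from 1·(681,71) + (470,49)
(x₁, y₁) = (1151, 120);  1151² − 92·120² = 1 ✓

1151 120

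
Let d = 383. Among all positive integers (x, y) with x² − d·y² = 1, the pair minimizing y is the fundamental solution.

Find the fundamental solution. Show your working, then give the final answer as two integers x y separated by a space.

18768 959

[19; 1,1,3,19,3,1,1,38] for √383; ℓ=8 ⇒ convergent index 7
k=0  a_k=19  p_k/q_k = 19/1
k=1  a_k=1  p_k/q_k = 20/1
k=2  a_k=1  p_k/q_k = 39/2
k=3  a_k=3  p_k/q_k = 137/7
k=4  a_k=19  p_k/q_k = 2642/135
k=5  a_k=3  p_k/q_k = 8063/412
k=6  a_k=1  p_k/q_k = 10705/547
k=7  a_k=1  p_k/q_k = 18768/959
(x₁, y₁) = (18768, 959);  18768² − 383·959² = 1 ✓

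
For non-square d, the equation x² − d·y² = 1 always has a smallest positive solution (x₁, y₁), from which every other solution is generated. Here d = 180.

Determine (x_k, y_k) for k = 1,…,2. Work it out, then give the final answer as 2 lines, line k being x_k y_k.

[13; 2,2,2,26] for √180; ℓ=4 ⇒ convergent index 3
a_0=13:  p_0=13·1+0=13,  q_0=13·0+1=1
a_1=2:  p_1=2·13+1=27,  q_1=2·1+0=2
a_2=2:  p_2=2·27+13=67,  q_2=2·2+1=5
a_3=2:  p_3=2·67+27=161,  q_3=2·5+2=12
(x₁, y₁) = (161, 12);  161² − 180·12² = 1 ✓
(x_2, y_2) = (161·161 + 180·12·12, 161·12 + 12·161) = (51841, 3864)

161 12
51841 3864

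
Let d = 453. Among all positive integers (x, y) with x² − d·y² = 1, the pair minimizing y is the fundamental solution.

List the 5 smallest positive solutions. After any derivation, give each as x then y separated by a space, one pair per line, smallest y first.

1653751 77700
5469784740001 256992905400
18091323967121133751 850004548596233100
59837090203895614338960001 2811391744490881177810800
197911295523547060893371760093751 9298683817686228472822980388500

[21; 3,1,1,10,14,10,1,1,3,42] for √453; ℓ=10 ⇒ convergent index 9
i=0: a=21 ⇒ p=21, q=1
i=1: a=3 ⇒ p=64, q=3
…
i=6: a=10 ⇒ p=223565, q=10504
…
i=8: a=1 ⇒ p=469329, q=22051
i=9: a=3 ⇒ p=1653751, q=77700
fundamental: x₁=1653751, y₁=77700  (since 2734892370001 − 453·6037290000 = 1)
(1653751+77700√453)^2 = 5469784740001 + 256992905400√453
(1653751+77700√453)^3 = 18091323967121133751 + 850004548596233100√453
(1653751+77700√453)^4 = 59837090203895614338960001 + 2811391744490881177810800√453
(1653751+77700√453)^5 = 197911295523547060893371760093751 + 9298683817686228472822980388500√453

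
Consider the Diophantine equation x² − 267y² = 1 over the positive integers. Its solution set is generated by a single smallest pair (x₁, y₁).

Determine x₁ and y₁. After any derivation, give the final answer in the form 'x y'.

2402 147

d=267: √d = [16; 2,1,15,1,2,32] (ℓ=6, even), read p_5/q_5
a_0=16:  p_0=16·1+0=16,  q_0=16·0+1=1
a_1=2:  p_1=2·16+1=33,  q_1=2·1+0=2
…
a_3=15:  p_3=15·49+33=768,  q_3=15·3+2=47
a_4=1:  p_4=1·768+49=817,  q_4=1·47+3=50
a_5=2:  p_5=2·817+768=2402,  q_5=2·50+47=147
→ (2402, 147).  Check: 2402²=5769604, 267·147²=5769603, difference 1.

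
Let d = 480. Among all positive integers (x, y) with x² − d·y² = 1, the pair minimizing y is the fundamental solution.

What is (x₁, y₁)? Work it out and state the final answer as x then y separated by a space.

241 11

√480 = [21; 1,9,1,42, …], period ℓ=4 (even) → k=3
step 0: (21, 1)  from 21·(1,0) + (0,1)
step 1: (22, 1)  from 1·(21,1) + (1,0)
step 2: (219, 10)  from 9·(22,1) + (21,1)
step 3: (241, 11)  from 1·(219,10) + (22,1)
fundamental: x₁=241, y₁=11  (since 58081 − 480·121 = 1)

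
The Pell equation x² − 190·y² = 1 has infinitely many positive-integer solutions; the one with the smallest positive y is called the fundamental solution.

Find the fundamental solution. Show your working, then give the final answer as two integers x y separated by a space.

√190 = [13; 1,3,1,1,1,…,3,1,26, …], period ℓ=14 (even) → k=13
k=0  a_k=13  p_k/q_k = 13/1
k=1  a_k=1  p_k/q_k = 14/1
…
k=3  a_k=1  p_k/q_k = 69/5
…
k=5  a_k=1  p_k/q_k = 193/14
k=6  a_k=2  p_k/q_k = 510/37
k=7  a_k=2  p_k/q_k = 1213/88
…
k=10  a_k=1  p_k/q_k = 7085/514
…
k=12  a_k=3  p_k/q_k = 40787/2959
k=13  a_k=1  p_k/q_k = 52021/3774
→ (52021, 3774).  Check: 52021²=2706184441, 190·3774²=2706184440, difference 1.

52021 3774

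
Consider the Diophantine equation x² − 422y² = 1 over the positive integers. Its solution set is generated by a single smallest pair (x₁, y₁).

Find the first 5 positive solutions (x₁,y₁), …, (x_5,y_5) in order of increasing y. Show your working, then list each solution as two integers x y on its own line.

7022501 341850
98631040590001 4801283933700
1385273162348638202501 67434042451384025550
19456164335732849620362360001 947111261097768740333867400
273261867007695159110526238300562501 13302179556340616719484196916709250

[20; 1,1,5,2,1,…,1,1,40] for √422; ℓ=14 ⇒ convergent index 13
step 0: (20, 1)  from 20·(1,0) + (0,1)
step 1: (21, 1)  from 1·(20,1) + (1,0)
step 2: (41, 2)  from 1·(21,1) + (20,1)
…
step 4: (493, 24)  from 2·(226,11) + (41,2)
…
step 7: (53719, 2615)  from 20·(2650,129) + (719,35)
step 8: (163807, 7974)  from 3·(53719,2615) + (2650,129)
step 9: (217526, 10589)  from 1·(163807,7974) + (53719,2615)
…
step 11: (3211821, 156349)  from 5·(598859,29152) + (217526,10589)
step 12: (3810680, 185501)  from 1·(3211821,156349) + (598859,29152)
step 13: (7022501, 341850)  from 1·(3810680,185501) + (3211821,156349)
→ (7022501, 341850).  Check: 7022501²=49315520295001, 422·341850²=49315520295000, difference 1.
n=2: (7022501,341850)∘(7022501,341850) = (7022501·7022501+422·341850·341850, 7022501·341850+341850·7022501) = (98631040590001,4801283933700)
n=3: (98631040590001,4801283933700)∘(7022501,341850) = (7022501·98631040590001+422·341850·4801283933700, 7022501·4801283933700+341850·98631040590001) = (1385273162348638202501,67434042451384025550)
n=4: (1385273162348638202501,67434042451384025550)∘(7022501,341850) = (7022501·1385273162348638202501+422·341850·67434042451384025550, 7022501·67434042451384025550+341850·1385273162348638202501) = (19456164335732849620362360001,947111261097768740333867400)
n=5: (19456164335732849620362360001,947111261097768740333867400)∘(7022501,341850) = (7022501·19456164335732849620362360001+422·341850·947111261097768740333867400, 7022501·947111261097768740333867400+341850·19456164335732849620362360001) = (273261867007695159110526238300562501,13302179556340616719484196916709250)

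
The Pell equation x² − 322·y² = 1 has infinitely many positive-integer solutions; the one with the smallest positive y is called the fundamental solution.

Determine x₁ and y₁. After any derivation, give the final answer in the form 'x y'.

323 18

√322 → a₀=17, period (1,16,1,34); ℓ=4 even so k=3
step 0: (17, 1)  from 17·(1,0) + (0,1)
…
step 2: (305, 17)  from 16·(18,1) + (17,1)
step 3: (323, 18)  from 1·(305,17) + (18,1)
→ (323, 18).  Check: 323²=104329, 322·18²=104328, difference 1.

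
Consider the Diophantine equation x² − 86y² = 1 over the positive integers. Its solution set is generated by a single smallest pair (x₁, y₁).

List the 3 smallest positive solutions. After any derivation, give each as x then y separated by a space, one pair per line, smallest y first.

d=86: √d = [9; 3,1,1,1,8,1,1,1,3,18] (ℓ=10, even), read p_9/q_9
step 0: (9, 1)  from 9·(1,0) + (0,1)
…
step 8: (2847, 307)  from 1·(1864,201) + (983,106)
step 9: (10405, 1122)  from 3·(2847,307) + (1864,201)
(x₁, y₁) = (10405, 1122);  10405² − 86·1122² = 1 ✓
n=2: (10405,1122)∘(10405,1122) = (10405·10405+86·1122·1122, 10405·1122+1122·10405) = (216528049,23348820)
n=3: (216528049,23348820)∘(10405,1122) = (10405·216528049+86·1122·23348820, 10405·23348820+1122·216528049) = (4505948689285,485888943078)

10405 1122
216528049 23348820
4505948689285 485888943078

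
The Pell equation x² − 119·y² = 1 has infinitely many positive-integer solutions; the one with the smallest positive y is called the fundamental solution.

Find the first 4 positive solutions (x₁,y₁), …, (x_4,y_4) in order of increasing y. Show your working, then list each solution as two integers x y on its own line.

120 11
28799 2640
6911640 633589
1658764801 152058720

√119 = [10; 1,9,1,20, …], period ℓ=4 (even) → k=3
k=0  a_k=10  p_k/q_k = 10/1
…
k=2  a_k=9  p_k/q_k = 109/10
k=3  a_k=1  p_k/q_k = 120/11
fundamental: x₁=120, y₁=11  (since 14400 − 119·121 = 1)
k=2:  x_2 = 120·120+119·11·11 = 28799,  y_2 = 120·11+11·120 = 2640
k=3:  x_3 = 120·28799+119·11·2640 = 6911640,  y_3 = 120·2640+11·28799 = 633589
k=4:  x_4 = 120·6911640+119·11·633589 = 1658764801,  y_4 = 120·633589+11·6911640 = 152058720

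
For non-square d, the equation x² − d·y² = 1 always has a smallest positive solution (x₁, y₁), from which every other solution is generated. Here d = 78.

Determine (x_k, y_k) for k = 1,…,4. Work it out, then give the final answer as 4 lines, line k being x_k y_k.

53 6
5617 636
595349 67410
63101377 7144824

√78 → a₀=8, period (1,4,1,16); ℓ=4 even so k=3
a_0=8:  p_0=8·1+0=8,  q_0=8·0+1=1
…
a_2=4:  p_2=4·9+8=44,  q_2=4·1+1=5
a_3=1:  p_3=1·44+9=53,  q_3=1·5+1=6
→ (53, 6).  Check: 53²=2809, 78·6²=2808, difference 1.
(x_2, y_2) = (53·53 + 78·6·6, 53·6 + 6·53) = (5617, 636)
(x_3, y_3) = (53·5617 + 78·6·636, 53·636 + 6·5617) = (595349, 67410)
(x_4, y_4) = (53·595349 + 78·6·67410, 53·67410 + 6·595349) = (63101377, 7144824)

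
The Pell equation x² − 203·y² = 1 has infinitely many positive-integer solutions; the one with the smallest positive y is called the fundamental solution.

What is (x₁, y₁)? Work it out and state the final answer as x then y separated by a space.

√203 → a₀=14, period (4,28); ℓ=2 even so k=1
i=0: a=14 ⇒ p=14, q=1
i=1: a=4 ⇒ p=57, q=4
→ (57, 4).  Check: 57²=3249, 203·4²=3248, difference 1.

57 4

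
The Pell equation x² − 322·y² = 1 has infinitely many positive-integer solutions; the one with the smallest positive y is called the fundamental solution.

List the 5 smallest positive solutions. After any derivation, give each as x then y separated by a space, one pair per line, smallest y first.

323 18
208657 11628
134792099 7511670
87075487297 4852527192
56250630001763 3134725054362

√322 → a₀=17, period (1,16,1,34); ℓ=4 even so k=3
a_0=17:  p_0=17·1+0=17,  q_0=17·0+1=1
a_1=1:  p_1=1·17+1=18,  q_1=1·1+0=1
a_2=16:  p_2=16·18+17=305,  q_2=16·1+1=17
a_3=1:  p_3=1·305+18=323,  q_3=1·17+1=18
→ (323, 18).  Check: 323²=104329, 322·18²=104328, difference 1.
(323+18√322)^2 = 208657 + 11628√322
(323+18√322)^3 = 134792099 + 7511670√322
(323+18√322)^4 = 87075487297 + 4852527192√322
(323+18√322)^5 = 56250630001763 + 3134725054362√322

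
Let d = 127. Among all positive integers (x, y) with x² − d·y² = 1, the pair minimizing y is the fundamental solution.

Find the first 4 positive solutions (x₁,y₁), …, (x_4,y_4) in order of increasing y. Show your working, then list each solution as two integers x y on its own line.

√127 = [11; 3,1,2,2,7,11,7,2,2,1,3,22, …], period ℓ=12 (even) → k=11
k=0  a_k=11  p_k/q_k = 11/1
…
k=2  a_k=1  p_k/q_k = 45/4
k=3  a_k=2  p_k/q_k = 124/11
…
k=7  a_k=7  p_k/q_k = 171701/15236
…
k=10  a_k=1  p_k/q_k = 1274561/113099
k=11  a_k=3  p_k/q_k = 4730624/419775
→ (4730624, 419775).  Check: 4730624²=22378803429376, 127·419775²=22378803429375, difference 1.
(4730624+419775√127)^2 = 44757606858751 + 3971595379200√127
(4730624+419775√127)^3 = 423462818377139450624 + 37576248838264821825√127
(4730624+419775√127)^4 = 4006486743445029115330560001 + 355518209168531397366758400√127

4730624 419775
44757606858751 3971595379200
423462818377139450624 37576248838264821825
4006486743445029115330560001 355518209168531397366758400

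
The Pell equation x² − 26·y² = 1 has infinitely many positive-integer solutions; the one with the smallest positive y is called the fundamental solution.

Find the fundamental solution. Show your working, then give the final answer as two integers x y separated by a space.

[5; 10] for √26; ℓ=1 ⇒ convergent index 1
i=0: a=5 ⇒ p=5, q=1
i=1: a=10 ⇒ p=51, q=10
fundamental: x₁=51, y₁=10  (since 2601 − 26·100 = 1)

51 10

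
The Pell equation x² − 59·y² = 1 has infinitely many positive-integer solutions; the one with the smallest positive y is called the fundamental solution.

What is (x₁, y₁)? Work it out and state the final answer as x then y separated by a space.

530 69

d=59: √d = [7; 1,2,7,2,1,14] (ℓ=6, even), read p_5/q_5
i=0: a=7 ⇒ p=7, q=1
i=1: a=1 ⇒ p=8, q=1
…
i=3: a=7 ⇒ p=169, q=22
i=4: a=2 ⇒ p=361, q=47
i=5: a=1 ⇒ p=530, q=69
→ (530, 69).  Check: 530²=280900, 59·69²=280899, difference 1.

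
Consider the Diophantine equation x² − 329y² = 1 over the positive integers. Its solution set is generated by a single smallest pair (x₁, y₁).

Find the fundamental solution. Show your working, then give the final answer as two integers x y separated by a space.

2376415 131016

√329 → a₀=18, period (7,4,2,1,1,4,1,1,2,4,7,36); ℓ=12 even so k=11
step 0: (18, 1)  from 18·(1,0) + (0,1)
…
step 2: (526, 29)  from 4·(127,7) + (18,1)
step 3: (1179, 65)  from 2·(526,29) + (127,7)
step 4: (1705, 94)  from 1·(1179,65) + (526,29)
step 5: (2884, 159)  from 1·(1705,94) + (1179,65)
…
step 7: (16125, 889)  from 1·(13241,730) + (2884,159)
step 8: (29366, 1619)  from 1·(16125,889) + (13241,730)
step 9: (74857, 4127)  from 2·(29366,1619) + (16125,889)
step 10: (328794, 18127)  from 4·(74857,4127) + (29366,1619)
step 11: (2376415, 131016)  from 7·(328794,18127) + (74857,4127)
→ (2376415, 131016).  Check: 2376415²=5647348252225, 329·131016²=5647348252224, difference 1.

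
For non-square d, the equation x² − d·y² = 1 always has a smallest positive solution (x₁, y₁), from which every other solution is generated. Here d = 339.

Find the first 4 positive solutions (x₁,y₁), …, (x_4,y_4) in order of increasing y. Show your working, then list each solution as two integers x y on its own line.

√339 → a₀=18, period (2,2,2,1,17,1,2,2,2,36); ℓ=10 even so k=9
a_0=18:  p_0=18·1+0=18,  q_0=18·0+1=1
a_1=2:  p_1=2·18+1=37,  q_1=2·1+0=2
a_2=2:  p_2=2·37+18=92,  q_2=2·2+1=5
…
a_8=2:  p_8=2·17252+5855=40359,  q_8=2·937+318=2192
a_9=2:  p_9=2·40359+17252=97970,  q_9=2·2192+937=5321
fundamental: x₁=97970, y₁=5321  (since 9598120900 − 339·28313041 = 1)
k=2:  x_2 = 97970·97970+339·5321·5321 = 19196241799,  y_2 = 97970·5321+5321·97970 = 1042596740
k=3:  x_3 = 97970·19196241799+339·5321·1042596740 = 3761311617998090,  y_3 = 97970·1042596740+5321·19196241799 = 204286405230279
k=4:  x_4 = 97970·3761311617998090+339·5321·204286405230279 = 736991398411349512801,  y_4 = 97970·204286405230279+5321·3761311617998090 = 40027878239778270520

97970 5321
19196241799 1042596740
3761311617998090 204286405230279
736991398411349512801 40027878239778270520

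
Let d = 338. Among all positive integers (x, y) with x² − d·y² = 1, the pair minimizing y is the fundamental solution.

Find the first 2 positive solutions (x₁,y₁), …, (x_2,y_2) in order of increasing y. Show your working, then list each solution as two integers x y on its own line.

114243 6214
26102926097 1419812004

√338 → a₀=18, period (2,1,1,2,36); ℓ=5 odd so k=9
a_0=18:  p_0=18·1+0=18,  q_0=18·0+1=1
…
a_2=1:  p_2=1·37+18=55,  q_2=1·2+1=3
…
a_8=1:  p_8=1·26327+17631=43958,  q_8=1·1432+959=2391
a_9=2:  p_9=2·43958+26327=114243,  q_9=2·2391+1432=6214
→ (114243, 6214).  Check: 114243²=13051463049, 338·6214²=13051463048, difference 1.
(114243+6214√338)^2 = 26102926097 + 1419812004√338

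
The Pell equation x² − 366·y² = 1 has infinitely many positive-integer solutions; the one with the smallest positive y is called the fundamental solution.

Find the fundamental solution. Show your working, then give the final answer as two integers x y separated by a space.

907925 47458

[19; 7,1,1,1,2,12,2,1,1,1,7,38] for √366; ℓ=12 ⇒ convergent index 11
step 0: (19, 1)  from 19·(1,0) + (0,1)
step 1: (134, 7)  from 7·(19,1) + (1,0)
…
step 4: (440, 23)  from 1·(287,15) + (153,8)
…
step 8: (44499, 2326)  from 1·(30055,1571) + (14444,755)
step 9: (74554, 3897)  from 1·(44499,2326) + (30055,1571)
step 10: (119053, 6223)  from 1·(74554,3897) + (44499,2326)
step 11: (907925, 47458)  from 7·(119053,6223) + (74554,3897)
(x₁, y₁) = (907925, 47458);  907925² − 366·47458² = 1 ✓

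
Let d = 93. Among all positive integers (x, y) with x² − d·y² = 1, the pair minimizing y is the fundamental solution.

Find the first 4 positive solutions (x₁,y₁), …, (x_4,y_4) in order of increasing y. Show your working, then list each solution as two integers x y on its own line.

√93 → a₀=9, period (1,1,1,4,6,4,1,1,1,18); ℓ=10 even so k=9
step 0: (9, 1)  from 9·(1,0) + (0,1)
step 1: (10, 1)  from 1·(9,1) + (1,0)
step 2: (19, 2)  from 1·(10,1) + (9,1)
step 3: (29, 3)  from 1·(19,2) + (10,1)
step 4: (135, 14)  from 4·(29,3) + (19,2)
step 5: (839, 87)  from 6·(135,14) + (29,3)
step 6: (3491, 362)  from 4·(839,87) + (135,14)
…
step 8: (7821, 811)  from 1·(4330,449) + (3491,362)
step 9: (12151, 1260)  from 1·(7821,811) + (4330,449)
→ (12151, 1260).  Check: 12151²=147646801, 93·1260²=147646800, difference 1.
(x_2, y_2) = (12151·12151 + 93·1260·1260, 12151·1260 + 1260·12151) = (295293601, 30620520)
(x_3, y_3) = (12151·295293601 + 93·1260·30620520, 12151·30620520 + 1260·295293601) = (7176225079351, 744139875780)
(x_4, y_4) = (12151·7176225079351 + 93·1260·744139875780, 12151·744139875780 + 1260·7176225079351) = (174396621583094401, 18084087230585040)

12151 1260
295293601 30620520
7176225079351 744139875780
174396621583094401 18084087230585040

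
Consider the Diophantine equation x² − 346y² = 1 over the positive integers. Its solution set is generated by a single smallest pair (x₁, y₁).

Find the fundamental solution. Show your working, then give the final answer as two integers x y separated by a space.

17299 930

√346 = [18; 1,1,1,1,36, …], period ℓ=5 (odd) → k=9
a_0=18:  p_0=18·1+0=18,  q_0=18·0+1=1
…
a_3=1:  p_3=1·37+19=56,  q_3=1·2+1=3
a_4=1:  p_4=1·56+37=93,  q_4=1·3+2=5
…
a_6=1:  p_6=1·3404+93=3497,  q_6=1·183+5=188
…
a_8=1:  p_8=1·6901+3497=10398,  q_8=1·371+188=559
a_9=1:  p_9=1·10398+6901=17299,  q_9=1·559+371=930
→ (17299, 930).  Check: 17299²=299255401, 346·930²=299255400, difference 1.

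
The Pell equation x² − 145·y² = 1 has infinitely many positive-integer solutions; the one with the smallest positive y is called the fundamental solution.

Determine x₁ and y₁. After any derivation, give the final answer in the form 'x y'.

289 24

√145 → a₀=12, period (24); ℓ=1 odd so k=1
a_0=12:  p_0=12·1+0=12,  q_0=12·0+1=1
a_1=24:  p_1=24·12+1=289,  q_1=24·1+0=24
(x₁, y₁) = (289, 24);  289² − 145·24² = 1 ✓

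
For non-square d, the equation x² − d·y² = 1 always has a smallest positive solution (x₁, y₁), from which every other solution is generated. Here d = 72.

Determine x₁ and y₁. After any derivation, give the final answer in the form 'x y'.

17 2

√72 → a₀=8, period (2,16); ℓ=2 even so k=1
a_0=8:  p_0=8·1+0=8,  q_0=8·0+1=1
a_1=2:  p_1=2·8+1=17,  q_1=2·1+0=2
→ (17, 2).  Check: 17²=289, 72·2²=288, difference 1.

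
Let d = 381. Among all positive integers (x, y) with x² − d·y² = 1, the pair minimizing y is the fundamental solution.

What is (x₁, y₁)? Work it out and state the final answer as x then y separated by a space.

1015 52

d=381: √d = [19; 1,1,12,1,1,38] (ℓ=6, even), read p_5/q_5
a_0=19:  p_0=19·1+0=19,  q_0=19·0+1=1
a_1=1:  p_1=1·19+1=20,  q_1=1·1+0=1
…
a_3=12:  p_3=12·39+20=488,  q_3=12·2+1=25
a_4=1:  p_4=1·488+39=527,  q_4=1·25+2=27
a_5=1:  p_5=1·527+488=1015,  q_5=1·27+25=52
fundamental: x₁=1015, y₁=52  (since 1030225 − 381·2704 = 1)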